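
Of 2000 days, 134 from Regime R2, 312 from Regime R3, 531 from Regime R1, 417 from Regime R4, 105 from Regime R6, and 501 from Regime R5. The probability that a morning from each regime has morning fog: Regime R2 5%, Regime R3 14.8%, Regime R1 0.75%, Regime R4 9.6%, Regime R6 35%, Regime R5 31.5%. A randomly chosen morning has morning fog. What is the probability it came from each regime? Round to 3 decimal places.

Compute prior × likelihood for every hypothesis:
  Regime R2: 0.067 × 0.05 = 0.00335
  Regime R3: 0.156 × 0.148 = 0.023088
  Regime R1: 0.2655 × 0.0075 = 0.00199125
  Regime R4: 0.2085 × 0.096 = 0.020016
  Regime R6: 0.0525 × 0.35 = 0.018375
  Regime R5: 0.2505 × 0.315 = 0.0789075
Sum = 0.14572775.
P(Regime R2 | fog) = 0.00335/0.14572775 ≈ 0.023
P(Regime R3 | fog) = 0.023088/0.14572775 ≈ 0.158
P(Regime R1 | fog) = 0.00199125/0.14572775 ≈ 0.014
P(Regime R4 | fog) = 0.020016/0.14572775 ≈ 0.137
P(Regime R6 | fog) = 0.018375/0.14572775 ≈ 0.126
P(Regime R5 | fog) = 0.0789075/0.14572775 ≈ 0.541

Regime R2 0.023, Regime R3 0.158, Regime R1 0.014, Regime R4 0.137, Regime R6 0.126, Regime R5 0.541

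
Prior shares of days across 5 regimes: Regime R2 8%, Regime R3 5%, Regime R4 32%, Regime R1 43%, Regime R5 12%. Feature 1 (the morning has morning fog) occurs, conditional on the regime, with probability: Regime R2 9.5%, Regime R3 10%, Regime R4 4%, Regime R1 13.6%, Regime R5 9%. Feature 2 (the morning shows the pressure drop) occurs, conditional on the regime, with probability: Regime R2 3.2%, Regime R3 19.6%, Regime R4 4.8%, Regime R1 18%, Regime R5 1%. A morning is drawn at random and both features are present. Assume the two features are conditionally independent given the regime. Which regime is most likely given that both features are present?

Compute prior × likelihood for every hypothesis:
  Regime R2: 0.08 × 0.095 × 0.032 = 0.0002432
  Regime R3: 0.05 × 0.1 × 0.196 = 0.00098
  Regime R4: 0.32 × 0.04 × 0.048 = 0.0006144
  Regime R1: 0.43 × 0.136 × 0.18 = 0.0105264
  Regime R5: 0.12 × 0.09 × 0.01 = 0.000108
Sum = 0.012472.
Largest term belongs to Regime R1, so Regime R1 is most probable.

Regime R1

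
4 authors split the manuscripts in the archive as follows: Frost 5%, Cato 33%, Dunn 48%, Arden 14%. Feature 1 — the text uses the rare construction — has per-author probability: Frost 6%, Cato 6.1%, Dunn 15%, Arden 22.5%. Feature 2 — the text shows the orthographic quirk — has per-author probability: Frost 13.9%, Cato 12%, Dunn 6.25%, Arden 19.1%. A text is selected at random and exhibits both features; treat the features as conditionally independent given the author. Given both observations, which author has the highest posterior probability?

Unnormalized posteriors (prior × likelihood):
  Frost: 0.05 × 0.06 × 0.139 = 0.000417
  Cato: 0.33 × 0.061 × 0.12 = 0.0024156
  Dunn: 0.48 × 0.15 × 0.0625 = 0.0045
  Arden: 0.14 × 0.225 × 0.191 = 0.0060165
Normalizing constant = 0.0133491.
Largest term belongs to Arden, so Arden is most probable.

Arden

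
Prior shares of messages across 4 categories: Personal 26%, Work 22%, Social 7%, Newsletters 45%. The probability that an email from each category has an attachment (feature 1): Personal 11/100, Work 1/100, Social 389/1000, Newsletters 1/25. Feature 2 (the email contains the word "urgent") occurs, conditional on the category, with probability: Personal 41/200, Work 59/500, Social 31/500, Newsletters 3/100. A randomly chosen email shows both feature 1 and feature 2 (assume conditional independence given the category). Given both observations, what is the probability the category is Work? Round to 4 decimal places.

Prior × likelihood for each hypothesis:
  Personal: 0.26 × 0.11 × 0.205 = 0.005863
  Work: 0.22 × 0.01 × 0.118 = 0.0002596
  Social: 0.07 × 0.389 × 0.062 = 0.00168826
  Newsletters: 0.45 × 0.04 × 0.03 = 0.00054
Normalizing constant = 0.00835086.
P(Work | evidence) = 0.0002596 / 0.00835086 ≈ 0.0311.

0.0311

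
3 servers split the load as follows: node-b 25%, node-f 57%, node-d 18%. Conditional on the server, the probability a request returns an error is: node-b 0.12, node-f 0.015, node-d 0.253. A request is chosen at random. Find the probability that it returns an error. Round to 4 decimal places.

Unnormalized posteriors (prior × likelihood):
  node-b: 0.25 × 0.12 = 0.03
  node-f: 0.57 × 0.015 = 0.00855
  node-d: 0.18 × 0.253 = 0.04554
P(error) = 0.03 + 0.00855 + 0.04554 = 0.08409 → 0.0841.

0.0841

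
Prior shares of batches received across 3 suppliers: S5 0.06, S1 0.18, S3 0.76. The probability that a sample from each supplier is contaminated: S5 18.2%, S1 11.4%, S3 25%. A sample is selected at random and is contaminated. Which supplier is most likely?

Unnormalized posteriors (prior × likelihood):
  S5: 0.06 × 0.182 = 0.01092
  S1: 0.18 × 0.114 = 0.02052
  S3: 0.76 × 0.25 = 0.19
Total = 0.22144.
Largest term belongs to S3, so S3 is most probable.

S3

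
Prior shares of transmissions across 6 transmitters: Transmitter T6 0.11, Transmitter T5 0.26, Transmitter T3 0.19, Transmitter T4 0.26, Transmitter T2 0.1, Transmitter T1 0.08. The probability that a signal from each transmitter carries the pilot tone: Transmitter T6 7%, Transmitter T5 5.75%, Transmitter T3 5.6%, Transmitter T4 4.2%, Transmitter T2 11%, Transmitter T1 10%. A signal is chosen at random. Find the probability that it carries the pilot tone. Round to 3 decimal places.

0.063

Prior × likelihood for each hypothesis:
  Transmitter T6: 0.11 × 0.07 = 0.0077
  Transmitter T5: 0.26 × 0.0575 = 0.01495
  Transmitter T3: 0.19 × 0.056 = 0.01064
  Transmitter T4: 0.26 × 0.042 = 0.01092
  Transmitter T2: 0.1 × 0.11 = 0.011
  Transmitter T1: 0.08 × 0.1 = 0.008
P(pilot) = 0.0077 + 0.01495 + 0.01064 + 0.01092 + 0.011 + 0.008 = 0.06321 → 0.063.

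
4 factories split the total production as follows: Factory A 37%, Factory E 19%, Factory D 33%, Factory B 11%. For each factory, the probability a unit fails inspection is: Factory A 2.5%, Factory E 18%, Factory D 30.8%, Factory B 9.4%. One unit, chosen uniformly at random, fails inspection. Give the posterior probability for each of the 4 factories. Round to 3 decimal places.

Factory A 0.060, Factory E 0.220, Factory D 0.654, Factory B 0.067

Prior × likelihood for each hypothesis:
  Factory A: 0.37 × 0.025 = 0.00925
  Factory E: 0.19 × 0.18 = 0.0342
  Factory D: 0.33 × 0.308 = 0.10164
  Factory B: 0.11 × 0.094 = 0.01034
Total = 0.15543.
P(Factory A | nonconforming) = 0.00925/0.15543 ≈ 0.060
P(Factory E | nonconforming) = 0.0342/0.15543 ≈ 0.220
P(Factory D | nonconforming) = 0.10164/0.15543 ≈ 0.654
P(Factory B | nonconforming) = 0.01034/0.15543 ≈ 0.067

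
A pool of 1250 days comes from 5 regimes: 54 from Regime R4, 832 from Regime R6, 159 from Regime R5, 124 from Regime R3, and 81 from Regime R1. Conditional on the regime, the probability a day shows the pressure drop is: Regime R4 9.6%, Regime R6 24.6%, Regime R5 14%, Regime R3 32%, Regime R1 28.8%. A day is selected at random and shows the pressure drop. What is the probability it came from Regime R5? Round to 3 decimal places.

Compute prior × likelihood for every hypothesis:
  Regime R4: 0.0432 × 0.096 = 0.0041472
  Regime R6: 0.6656 × 0.246 = 0.1637376
  Regime R5: 0.1272 × 0.14 = 0.017808
  Regime R3: 0.0992 × 0.32 = 0.031744
  Regime R1: 0.0648 × 0.288 = 0.0186624
Normalizing constant = 0.2360992.
P(Regime R5 | evidence) = 0.017808 / 0.2360992 ≈ 0.075.

0.075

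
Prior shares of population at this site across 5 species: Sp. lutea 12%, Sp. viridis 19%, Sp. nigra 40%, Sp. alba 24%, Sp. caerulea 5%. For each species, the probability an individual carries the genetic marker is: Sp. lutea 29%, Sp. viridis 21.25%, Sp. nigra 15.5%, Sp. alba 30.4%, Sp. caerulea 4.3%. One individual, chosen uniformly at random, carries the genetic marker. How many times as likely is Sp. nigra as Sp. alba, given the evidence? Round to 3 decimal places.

Unnormalized posteriors (prior × likelihood):
  Sp. lutea: 0.12 × 0.29 = 0.0348
  Sp. viridis: 0.19 × 0.2125 = 0.040375
  Sp. nigra: 0.4 × 0.155 = 0.062
  Sp. alba: 0.24 × 0.304 = 0.07296
  Sp. caerulea: 0.05 × 0.043 = 0.00215
Sum = 0.212285.
The ratio is 0.062 / 0.07296 (the normalizer cancels) = 0.850.

0.850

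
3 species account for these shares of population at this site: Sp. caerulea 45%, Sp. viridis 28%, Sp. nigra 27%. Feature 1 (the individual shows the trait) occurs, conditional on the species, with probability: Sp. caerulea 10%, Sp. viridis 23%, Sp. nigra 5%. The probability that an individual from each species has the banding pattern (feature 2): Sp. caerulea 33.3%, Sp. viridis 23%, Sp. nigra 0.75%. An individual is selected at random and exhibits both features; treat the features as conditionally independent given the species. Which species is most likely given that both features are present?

Sp. caerulea

By Bayes' rule, posterior ∝ prior × likelihood:
  Sp. caerulea: 0.45 × 0.1 × 0.333 = 0.014985
  Sp. viridis: 0.28 × 0.23 × 0.23 = 0.014812
  Sp. nigra: 0.27 × 0.05 × 0.0075 = 0.00010125
Sum = 0.02989825.
Largest term belongs to Sp. caerulea, so Sp. caerulea is most probable.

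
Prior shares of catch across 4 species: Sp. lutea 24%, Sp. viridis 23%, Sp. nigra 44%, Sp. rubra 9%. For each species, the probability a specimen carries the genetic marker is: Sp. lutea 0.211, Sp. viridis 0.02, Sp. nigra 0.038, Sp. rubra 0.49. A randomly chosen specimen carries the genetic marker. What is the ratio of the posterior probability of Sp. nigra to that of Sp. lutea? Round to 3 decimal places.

0.330

By Bayes' rule, posterior ∝ prior × likelihood:
  Sp. lutea: 0.24 × 0.211 = 0.05064
  Sp. viridis: 0.23 × 0.02 = 0.0046
  Sp. nigra: 0.44 × 0.038 = 0.01672
  Sp. rubra: 0.09 × 0.49 = 0.0441
Total = 0.11606.
The ratio is 0.01672 / 0.05064 (the normalizer cancels) = 0.330.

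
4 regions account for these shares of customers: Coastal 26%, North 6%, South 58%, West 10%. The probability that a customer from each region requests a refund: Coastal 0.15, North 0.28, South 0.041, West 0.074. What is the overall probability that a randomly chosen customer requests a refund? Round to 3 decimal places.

Prior × likelihood for each hypothesis:
  Coastal: 0.26 × 0.15 = 0.039
  North: 0.06 × 0.28 = 0.0168
  South: 0.58 × 0.041 = 0.02378
  West: 0.1 × 0.074 = 0.0074
P(refund) = 0.039 + 0.0168 + 0.02378 + 0.0074 = 0.08698 → 0.087.

0.087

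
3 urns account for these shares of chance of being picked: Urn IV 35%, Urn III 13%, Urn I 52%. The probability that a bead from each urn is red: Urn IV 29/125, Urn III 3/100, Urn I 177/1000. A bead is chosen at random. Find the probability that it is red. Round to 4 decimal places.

0.1771

Unnormalized posteriors (prior × likelihood):
  Urn IV: 0.35 × 0.232 = 0.0812
  Urn III: 0.13 × 0.03 = 0.0039
  Urn I: 0.52 × 0.177 = 0.09204
P(red) = 0.0812 + 0.0039 + 0.09204 = 0.17714 → 0.1771.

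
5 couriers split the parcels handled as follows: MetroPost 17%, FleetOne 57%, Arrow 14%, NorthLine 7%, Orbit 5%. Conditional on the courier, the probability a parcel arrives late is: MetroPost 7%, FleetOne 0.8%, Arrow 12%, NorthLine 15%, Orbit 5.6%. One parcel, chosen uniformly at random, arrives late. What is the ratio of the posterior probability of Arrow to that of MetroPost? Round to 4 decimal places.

By Bayes' rule, posterior ∝ prior × likelihood:
  MetroPost: 0.17 × 0.07 = 0.0119
  FleetOne: 0.57 × 0.008 = 0.00456
  Arrow: 0.14 × 0.12 = 0.0168
  NorthLine: 0.07 × 0.15 = 0.0105
  Orbit: 0.05 × 0.056 = 0.0028
Total = 0.04656.
The ratio is 0.0168 / 0.0119 (the normalizer cancels) = 1.4118.

1.4118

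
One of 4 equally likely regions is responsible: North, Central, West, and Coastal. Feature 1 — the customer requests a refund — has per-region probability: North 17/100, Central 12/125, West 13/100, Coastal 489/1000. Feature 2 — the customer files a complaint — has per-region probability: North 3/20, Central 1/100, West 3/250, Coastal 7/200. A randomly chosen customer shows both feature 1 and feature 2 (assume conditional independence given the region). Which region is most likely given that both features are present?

North

Since the prior is uniform, the posterior is proportional to the likelihood:
  North: 0.17 × 0.15 = 0.0255
  Central: 0.096 × 0.01 = 0.00096
  West: 0.13 × 0.012 = 0.00156
  Coastal: 0.489 × 0.035 = 0.017115
Normalizing constant = 0.045135.
Largest term belongs to North, so North is most probable.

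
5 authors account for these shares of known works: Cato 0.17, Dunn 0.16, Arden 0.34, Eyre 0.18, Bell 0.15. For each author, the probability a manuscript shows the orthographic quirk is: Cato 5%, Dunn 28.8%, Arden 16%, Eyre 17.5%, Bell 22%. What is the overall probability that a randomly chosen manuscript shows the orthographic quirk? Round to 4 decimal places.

0.1735

Unnormalized posteriors (prior × likelihood):
  Cato: 0.17 × 0.05 = 0.0085
  Dunn: 0.16 × 0.288 = 0.04608
  Arden: 0.34 × 0.16 = 0.0544
  Eyre: 0.18 × 0.175 = 0.0315
  Bell: 0.15 × 0.22 = 0.033
P(quirk) = 0.0085 + 0.04608 + 0.0544 + 0.0315 + 0.033 = 0.17348 → 0.1735.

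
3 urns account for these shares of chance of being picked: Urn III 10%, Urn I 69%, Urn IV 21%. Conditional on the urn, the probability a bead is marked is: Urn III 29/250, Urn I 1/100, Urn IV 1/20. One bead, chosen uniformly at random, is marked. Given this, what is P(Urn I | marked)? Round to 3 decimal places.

By Bayes' rule, posterior ∝ prior × likelihood:
  Urn III: 0.1 × 0.116 = 0.0116
  Urn I: 0.69 × 0.01 = 0.0069
  Urn IV: 0.21 × 0.05 = 0.0105
Sum = 0.029.
P(Urn I | evidence) = 0.0069 / 0.029 ≈ 0.238.

0.238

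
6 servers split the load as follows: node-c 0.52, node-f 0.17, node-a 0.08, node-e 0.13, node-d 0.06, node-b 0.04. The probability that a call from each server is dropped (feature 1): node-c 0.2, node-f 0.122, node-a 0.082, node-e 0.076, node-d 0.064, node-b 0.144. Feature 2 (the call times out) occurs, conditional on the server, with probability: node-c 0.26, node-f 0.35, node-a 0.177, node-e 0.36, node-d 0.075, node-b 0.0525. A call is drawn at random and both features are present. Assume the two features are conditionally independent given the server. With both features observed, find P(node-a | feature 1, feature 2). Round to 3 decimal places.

0.029

By Bayes' rule, posterior ∝ prior × likelihood:
  node-c: 0.52 × 0.2 × 0.26 = 0.02704
  node-f: 0.17 × 0.122 × 0.35 = 0.007259
  node-a: 0.08 × 0.082 × 0.177 = 0.00116112
  node-e: 0.13 × 0.076 × 0.36 = 0.0035568
  node-d: 0.06 × 0.064 × 0.075 = 0.000288
  node-b: 0.04 × 0.144 × 0.0525 = 0.0003024
Normalizing constant = 0.03960732.
P(node-a | evidence) = 0.00116112 / 0.03960732 ≈ 0.029.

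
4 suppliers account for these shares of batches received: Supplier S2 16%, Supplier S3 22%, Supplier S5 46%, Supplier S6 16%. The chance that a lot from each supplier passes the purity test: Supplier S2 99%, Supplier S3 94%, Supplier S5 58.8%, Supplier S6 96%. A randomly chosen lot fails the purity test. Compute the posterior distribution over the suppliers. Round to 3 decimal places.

Supplier S2 0.008, Supplier S3 0.063, Supplier S5 0.899, Supplier S6 0.030

Taking complements, P(off-spec | each) = Supplier S2 0.01, Supplier S3 0.06, Supplier S5 0.412, Supplier S6 0.04.
Compute prior × likelihood for every hypothesis:
  Supplier S2: 0.16 × 0.01 = 0.0016
  Supplier S3: 0.22 × 0.06 = 0.0132
  Supplier S5: 0.46 × 0.412 = 0.18952
  Supplier S6: 0.16 × 0.04 = 0.0064
Normalizing constant = 0.21072.
P(Supplier S2 | off-spec) = 0.0016/0.21072 ≈ 0.008
P(Supplier S3 | off-spec) = 0.0132/0.21072 ≈ 0.063
P(Supplier S5 | off-spec) = 0.18952/0.21072 ≈ 0.899
P(Supplier S6 | off-spec) = 0.0064/0.21072 ≈ 0.030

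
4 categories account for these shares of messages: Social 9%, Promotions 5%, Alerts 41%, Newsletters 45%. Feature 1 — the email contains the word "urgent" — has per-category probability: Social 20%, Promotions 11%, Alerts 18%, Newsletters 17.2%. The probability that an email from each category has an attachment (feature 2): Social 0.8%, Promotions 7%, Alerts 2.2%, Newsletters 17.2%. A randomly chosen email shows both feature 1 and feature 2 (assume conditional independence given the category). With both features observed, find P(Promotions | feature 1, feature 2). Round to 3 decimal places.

0.025

Prior × likelihood for each hypothesis:
  Social: 0.09 × 0.2 × 0.008 = 0.000144
  Promotions: 0.05 × 0.11 × 0.07 = 0.000385
  Alerts: 0.41 × 0.18 × 0.022 = 0.0016236
  Newsletters: 0.45 × 0.172 × 0.172 = 0.0133128
Total = 0.0154654.
P(Promotions | evidence) = 0.000385 / 0.0154654 ≈ 0.025.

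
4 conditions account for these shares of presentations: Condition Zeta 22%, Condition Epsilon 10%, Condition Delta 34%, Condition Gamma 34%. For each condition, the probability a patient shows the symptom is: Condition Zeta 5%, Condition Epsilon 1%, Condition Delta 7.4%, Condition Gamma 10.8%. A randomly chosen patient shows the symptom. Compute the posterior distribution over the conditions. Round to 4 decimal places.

Condition Zeta 0.1489, Condition Epsilon 0.0135, Condition Delta 0.3406, Condition Gamma 0.4970

Compute prior × likelihood for every hypothesis:
  Condition Zeta: 0.22 × 0.05 = 0.011
  Condition Epsilon: 0.1 × 0.01 = 0.001
  Condition Delta: 0.34 × 0.074 = 0.02516
  Condition Gamma: 0.34 × 0.108 = 0.03672
Total = 0.07388.
P(Condition Zeta | symptomatic) = 0.011/0.07388 ≈ 0.1489
P(Condition Epsilon | symptomatic) = 0.001/0.07388 ≈ 0.0135
P(Condition Delta | symptomatic) = 0.02516/0.07388 ≈ 0.3406
P(Condition Gamma | symptomatic) = 0.03672/0.07388 ≈ 0.4970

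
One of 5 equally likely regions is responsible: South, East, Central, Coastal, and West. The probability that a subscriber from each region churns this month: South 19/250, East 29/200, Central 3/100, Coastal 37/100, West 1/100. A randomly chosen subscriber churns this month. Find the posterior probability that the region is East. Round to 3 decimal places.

Since the prior is uniform, the posterior is proportional to the likelihood:
  South: 0.076
  East: 0.145
  Central: 0.03
  Coastal: 0.37
  West: 0.01
Sum = 0.631.
P(East | evidence) = 0.145 / 0.631 ≈ 0.230.

0.230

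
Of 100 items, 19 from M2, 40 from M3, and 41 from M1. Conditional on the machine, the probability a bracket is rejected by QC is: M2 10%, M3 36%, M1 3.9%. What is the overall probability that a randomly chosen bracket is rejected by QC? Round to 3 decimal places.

0.179

Unnormalized posteriors (prior × likelihood):
  M2: 0.19 × 0.1 = 0.019
  M3: 0.4 × 0.36 = 0.144
  M1: 0.41 × 0.039 = 0.01599
P(rejected) = 0.019 + 0.144 + 0.01599 = 0.17899 → 0.179.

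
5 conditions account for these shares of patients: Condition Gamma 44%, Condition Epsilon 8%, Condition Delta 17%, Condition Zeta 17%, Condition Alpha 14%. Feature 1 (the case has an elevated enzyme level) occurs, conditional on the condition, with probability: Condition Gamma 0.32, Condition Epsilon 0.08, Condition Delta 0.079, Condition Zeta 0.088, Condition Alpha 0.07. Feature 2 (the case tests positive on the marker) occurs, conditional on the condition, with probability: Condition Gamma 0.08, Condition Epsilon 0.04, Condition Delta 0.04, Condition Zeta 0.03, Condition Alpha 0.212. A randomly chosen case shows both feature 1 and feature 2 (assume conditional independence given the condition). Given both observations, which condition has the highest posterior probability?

Prior × likelihood for each hypothesis:
  Condition Gamma: 0.44 × 0.32 × 0.08 = 0.011264
  Condition Epsilon: 0.08 × 0.08 × 0.04 = 0.000256
  Condition Delta: 0.17 × 0.079 × 0.04 = 0.0005372
  Condition Zeta: 0.17 × 0.088 × 0.03 = 0.0004488
  Condition Alpha: 0.14 × 0.07 × 0.212 = 0.0020776
Normalizing constant = 0.0145836.
Largest term belongs to Condition Gamma, so Condition Gamma is most probable.

Condition Gamma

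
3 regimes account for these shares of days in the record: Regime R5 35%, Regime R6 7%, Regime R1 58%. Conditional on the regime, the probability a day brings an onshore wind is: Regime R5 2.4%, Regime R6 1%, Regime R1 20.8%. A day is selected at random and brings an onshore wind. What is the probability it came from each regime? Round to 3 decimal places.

Compute prior × likelihood for every hypothesis:
  Regime R5: 0.35 × 0.024 = 0.0084
  Regime R6: 0.07 × 0.01 = 0.0007
  Regime R1: 0.58 × 0.208 = 0.12064
Normalizing constant = 0.12974.
P(Regime R5 | onshore) = 0.0084/0.12974 ≈ 0.065
P(Regime R6 | onshore) = 0.0007/0.12974 ≈ 0.005
P(Regime R1 | onshore) = 0.12064/0.12974 ≈ 0.930

Regime R5 0.065, Regime R6 0.005, Regime R1 0.930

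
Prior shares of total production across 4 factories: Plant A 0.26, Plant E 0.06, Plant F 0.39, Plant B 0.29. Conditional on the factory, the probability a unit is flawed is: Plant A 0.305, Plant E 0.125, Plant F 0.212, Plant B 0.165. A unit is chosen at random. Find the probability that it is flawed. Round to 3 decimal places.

Compute prior × likelihood for every hypothesis:
  Plant A: 0.26 × 0.305 = 0.0793
  Plant E: 0.06 × 0.125 = 0.0075
  Plant F: 0.39 × 0.212 = 0.08268
  Plant B: 0.29 × 0.165 = 0.04785
P(flawed) = 0.0793 + 0.0075 + 0.08268 + 0.04785 = 0.21733 → 0.217.

0.217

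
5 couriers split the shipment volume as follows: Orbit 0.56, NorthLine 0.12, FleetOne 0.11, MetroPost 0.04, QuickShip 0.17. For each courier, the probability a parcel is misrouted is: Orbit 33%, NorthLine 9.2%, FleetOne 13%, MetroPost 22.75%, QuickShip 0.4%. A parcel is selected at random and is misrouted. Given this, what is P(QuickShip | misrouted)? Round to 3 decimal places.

0.003

Compute prior × likelihood for every hypothesis:
  Orbit: 0.56 × 0.33 = 0.1848
  NorthLine: 0.12 × 0.092 = 0.01104
  FleetOne: 0.11 × 0.13 = 0.0143
  MetroPost: 0.04 × 0.2275 = 0.0091
  QuickShip: 0.17 × 0.004 = 0.00068
Total = 0.21992.
P(QuickShip | evidence) = 0.00068 / 0.21992 ≈ 0.003.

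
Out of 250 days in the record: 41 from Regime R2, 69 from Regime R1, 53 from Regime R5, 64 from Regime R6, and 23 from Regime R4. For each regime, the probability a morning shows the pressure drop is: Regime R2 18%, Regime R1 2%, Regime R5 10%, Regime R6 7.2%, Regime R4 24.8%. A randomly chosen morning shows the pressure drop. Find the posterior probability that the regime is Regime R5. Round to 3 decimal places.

Compute prior × likelihood for every hypothesis:
  Regime R2: 0.164 × 0.18 = 0.02952
  Regime R1: 0.276 × 0.02 = 0.00552
  Regime R5: 0.212 × 0.1 = 0.0212
  Regime R6: 0.256 × 0.072 = 0.018432
  Regime R4: 0.092 × 0.248 = 0.022816
Normalizing constant = 0.097488.
P(Regime R5 | evidence) = 0.0212 / 0.097488 ≈ 0.217.

0.217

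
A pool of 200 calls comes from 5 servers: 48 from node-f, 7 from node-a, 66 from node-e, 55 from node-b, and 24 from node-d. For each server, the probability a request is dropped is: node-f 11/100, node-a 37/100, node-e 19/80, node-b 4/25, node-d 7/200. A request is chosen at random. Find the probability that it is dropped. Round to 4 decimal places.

Compute prior × likelihood for every hypothesis:
  node-f: 0.24 × 0.11 = 0.0264
  node-a: 0.035 × 0.37 = 0.01295
  node-e: 0.33 × 0.2375 = 0.078375
  node-b: 0.275 × 0.16 = 0.044
  node-d: 0.12 × 0.035 = 0.0042
P(dropped) = 0.0264 + 0.01295 + 0.078375 + 0.044 + 0.0042 = 0.165925 → 0.1659.

0.1659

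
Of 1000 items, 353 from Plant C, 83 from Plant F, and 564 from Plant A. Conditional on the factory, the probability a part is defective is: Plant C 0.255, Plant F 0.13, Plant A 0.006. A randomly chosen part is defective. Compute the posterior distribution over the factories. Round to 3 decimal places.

Plant C 0.864, Plant F 0.104, Plant A 0.032

Unnormalized posteriors (prior × likelihood):
  Plant C: 0.353 × 0.255 = 0.090015
  Plant F: 0.083 × 0.13 = 0.01079
  Plant A: 0.564 × 0.006 = 0.003384
Total = 0.104189.
P(Plant C | defective) = 0.090015/0.104189 ≈ 0.864
P(Plant F | defective) = 0.01079/0.104189 ≈ 0.104
P(Plant A | defective) = 0.003384/0.104189 ≈ 0.032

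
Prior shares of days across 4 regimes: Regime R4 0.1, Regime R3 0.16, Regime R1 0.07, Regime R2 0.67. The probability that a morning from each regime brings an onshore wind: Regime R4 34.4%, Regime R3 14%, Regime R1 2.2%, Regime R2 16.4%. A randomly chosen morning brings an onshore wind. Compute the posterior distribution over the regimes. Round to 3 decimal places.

Prior × likelihood for each hypothesis:
  Regime R4: 0.1 × 0.344 = 0.0344
  Regime R3: 0.16 × 0.14 = 0.0224
  Regime R1: 0.07 × 0.022 = 0.00154
  Regime R2: 0.67 × 0.164 = 0.10988
Total = 0.16822.
P(Regime R4 | onshore) = 0.0344/0.16822 ≈ 0.204
P(Regime R3 | onshore) = 0.0224/0.16822 ≈ 0.133
P(Regime R1 | onshore) = 0.00154/0.16822 ≈ 0.009
P(Regime R2 | onshore) = 0.10988/0.16822 ≈ 0.653

Regime R4 0.204, Regime R3 0.133, Regime R1 0.009, Regime R2 0.653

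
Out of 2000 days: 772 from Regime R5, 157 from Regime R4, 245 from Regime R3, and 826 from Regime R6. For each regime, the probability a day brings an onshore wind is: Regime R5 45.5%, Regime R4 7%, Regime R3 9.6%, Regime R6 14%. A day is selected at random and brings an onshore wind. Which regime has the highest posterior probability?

Regime R5

Unnormalized posteriors (prior × likelihood):
  Regime R5: 0.386 × 0.455 = 0.17563
  Regime R4: 0.0785 × 0.07 = 0.005495
  Regime R3: 0.1225 × 0.096 = 0.01176
  Regime R6: 0.413 × 0.14 = 0.05782
Normalizing constant = 0.250705.
Largest term belongs to Regime R5, so Regime R5 is most probable.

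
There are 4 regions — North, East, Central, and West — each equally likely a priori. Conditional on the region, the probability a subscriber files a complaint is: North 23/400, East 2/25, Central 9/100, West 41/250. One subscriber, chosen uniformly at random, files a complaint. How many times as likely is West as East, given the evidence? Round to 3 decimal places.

2.050

Since the prior is uniform, the posterior is proportional to the likelihood:
  North: 0.0575
  East: 0.08
  Central: 0.09
  West: 0.164
Sum = 0.3915.
The ratio is 0.164 / 0.08 (the normalizer cancels) = 2.050.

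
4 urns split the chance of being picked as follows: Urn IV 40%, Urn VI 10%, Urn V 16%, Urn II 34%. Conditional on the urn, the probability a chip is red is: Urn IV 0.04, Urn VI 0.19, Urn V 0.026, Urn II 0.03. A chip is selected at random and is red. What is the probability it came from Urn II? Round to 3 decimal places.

Unnormalized posteriors (prior × likelihood):
  Urn IV: 0.4 × 0.04 = 0.016
  Urn VI: 0.1 × 0.19 = 0.019
  Urn V: 0.16 × 0.026 = 0.00416
  Urn II: 0.34 × 0.03 = 0.0102
Sum = 0.04936.
P(Urn II | evidence) = 0.0102 / 0.04936 ≈ 0.207.

0.207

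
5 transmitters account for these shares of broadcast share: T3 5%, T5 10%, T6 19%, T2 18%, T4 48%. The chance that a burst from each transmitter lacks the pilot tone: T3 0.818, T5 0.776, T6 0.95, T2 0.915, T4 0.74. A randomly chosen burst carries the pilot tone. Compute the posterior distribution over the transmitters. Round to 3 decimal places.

T3 0.050, T5 0.124, T6 0.052, T2 0.084, T4 0.689

Taking complements, P(pilot | each) = T3 0.182, T5 0.224, T6 0.05, T2 0.085, T4 0.26.
Unnormalized posteriors (prior × likelihood):
  T3: 0.05 × 0.182 = 0.0091
  T5: 0.1 × 0.224 = 0.0224
  T6: 0.19 × 0.05 = 0.0095
  T2: 0.18 × 0.085 = 0.0153
  T4: 0.48 × 0.26 = 0.1248
Total = 0.1811.
P(T3 | pilot) = 0.0091/0.1811 ≈ 0.050
P(T5 | pilot) = 0.0224/0.1811 ≈ 0.124
P(T6 | pilot) = 0.0095/0.1811 ≈ 0.052
P(T2 | pilot) = 0.0153/0.1811 ≈ 0.084
P(T4 | pilot) = 0.1248/0.1811 ≈ 0.689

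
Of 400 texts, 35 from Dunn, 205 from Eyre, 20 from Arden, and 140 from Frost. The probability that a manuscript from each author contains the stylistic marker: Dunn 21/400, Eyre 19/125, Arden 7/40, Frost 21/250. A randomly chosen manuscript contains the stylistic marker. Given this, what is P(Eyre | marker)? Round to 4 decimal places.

0.6457

Compute prior × likelihood for every hypothesis:
  Dunn: 0.0875 × 0.0525 = 0.00459375
  Eyre: 0.5125 × 0.152 = 0.0779
  Arden: 0.05 × 0.175 = 0.00875
  Frost: 0.35 × 0.084 = 0.0294
Total = 0.12064375.
P(Eyre | evidence) = 0.0779 / 0.12064375 ≈ 0.6457.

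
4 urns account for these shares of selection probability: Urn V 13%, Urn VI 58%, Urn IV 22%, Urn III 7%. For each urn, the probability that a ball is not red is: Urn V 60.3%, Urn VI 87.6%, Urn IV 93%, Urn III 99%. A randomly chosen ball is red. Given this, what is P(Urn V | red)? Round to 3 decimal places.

0.370

Taking complements, P(red | each) = Urn V 0.397, Urn VI 0.124, Urn IV 0.07, Urn III 0.01.
By Bayes' rule, posterior ∝ prior × likelihood:
  Urn V: 0.13 × 0.397 = 0.05161
  Urn VI: 0.58 × 0.124 = 0.07192
  Urn IV: 0.22 × 0.07 = 0.0154
  Urn III: 0.07 × 0.01 = 0.0007
Normalizing constant = 0.13963.
P(Urn V | evidence) = 0.05161 / 0.13963 ≈ 0.370.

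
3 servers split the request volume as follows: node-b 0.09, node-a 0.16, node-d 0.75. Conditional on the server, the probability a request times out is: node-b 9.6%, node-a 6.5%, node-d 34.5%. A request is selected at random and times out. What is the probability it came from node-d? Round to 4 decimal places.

By Bayes' rule, posterior ∝ prior × likelihood:
  node-b: 0.09 × 0.096 = 0.00864
  node-a: 0.16 × 0.065 = 0.0104
  node-d: 0.75 × 0.345 = 0.25875
Sum = 0.27779.
P(node-d | evidence) = 0.25875 / 0.27779 ≈ 0.9315.

0.9315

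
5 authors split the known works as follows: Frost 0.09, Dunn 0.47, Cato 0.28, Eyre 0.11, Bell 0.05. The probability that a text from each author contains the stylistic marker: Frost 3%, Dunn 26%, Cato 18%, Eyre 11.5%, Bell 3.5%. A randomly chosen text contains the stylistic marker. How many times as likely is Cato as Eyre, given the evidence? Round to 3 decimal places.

Prior × likelihood for each hypothesis:
  Frost: 0.09 × 0.03 = 0.0027
  Dunn: 0.47 × 0.26 = 0.1222
  Cato: 0.28 × 0.18 = 0.0504
  Eyre: 0.11 × 0.115 = 0.01265
  Bell: 0.05 × 0.035 = 0.00175
Total = 0.1897.
The ratio is 0.0504 / 0.01265 (the normalizer cancels) = 3.984.

3.984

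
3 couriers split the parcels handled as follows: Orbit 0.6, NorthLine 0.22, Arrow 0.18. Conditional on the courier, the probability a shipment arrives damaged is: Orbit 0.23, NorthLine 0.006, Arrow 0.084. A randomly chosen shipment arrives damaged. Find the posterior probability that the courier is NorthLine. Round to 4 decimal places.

0.0085

Prior × likelihood for each hypothesis:
  Orbit: 0.6 × 0.23 = 0.138
  NorthLine: 0.22 × 0.006 = 0.00132
  Arrow: 0.18 × 0.084 = 0.01512
Sum = 0.15444.
P(NorthLine | evidence) = 0.00132 / 0.15444 ≈ 0.0085.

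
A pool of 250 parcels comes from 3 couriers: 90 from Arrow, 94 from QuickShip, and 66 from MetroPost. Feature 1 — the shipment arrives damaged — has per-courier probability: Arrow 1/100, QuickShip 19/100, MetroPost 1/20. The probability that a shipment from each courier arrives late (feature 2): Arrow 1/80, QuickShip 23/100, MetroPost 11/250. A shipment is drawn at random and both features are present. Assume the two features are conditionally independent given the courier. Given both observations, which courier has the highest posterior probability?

Unnormalized posteriors (prior × likelihood):
  Arrow: 0.36 × 0.01 × 0.0125 = 0.000045
  QuickShip: 0.376 × 0.19 × 0.23 = 0.0164312
  MetroPost: 0.264 × 0.05 × 0.044 = 0.0005808
Total = 0.017057.
Largest term belongs to QuickShip, so QuickShip is most probable.

QuickShip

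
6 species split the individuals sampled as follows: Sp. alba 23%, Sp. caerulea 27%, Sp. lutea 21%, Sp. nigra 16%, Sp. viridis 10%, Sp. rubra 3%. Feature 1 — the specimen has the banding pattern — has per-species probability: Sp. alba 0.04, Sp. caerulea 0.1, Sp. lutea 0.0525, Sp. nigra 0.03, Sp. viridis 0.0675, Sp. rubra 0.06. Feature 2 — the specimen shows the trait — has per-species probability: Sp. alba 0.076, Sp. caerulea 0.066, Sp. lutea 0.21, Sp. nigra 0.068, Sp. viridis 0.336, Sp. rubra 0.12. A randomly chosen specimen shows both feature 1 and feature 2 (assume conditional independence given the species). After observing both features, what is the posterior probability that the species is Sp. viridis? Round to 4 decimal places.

0.2982

By Bayes' rule, posterior ∝ prior × likelihood:
  Sp. alba: 0.23 × 0.04 × 0.076 = 0.0006992
  Sp. caerulea: 0.27 × 0.1 × 0.066 = 0.001782
  Sp. lutea: 0.21 × 0.0525 × 0.21 = 0.00231525
  Sp. nigra: 0.16 × 0.03 × 0.068 = 0.0003264
  Sp. viridis: 0.1 × 0.0675 × 0.336 = 0.002268
  Sp. rubra: 0.03 × 0.06 × 0.12 = 0.000216
Total = 0.00760685.
P(Sp. viridis | evidence) = 0.002268 / 0.00760685 ≈ 0.2982.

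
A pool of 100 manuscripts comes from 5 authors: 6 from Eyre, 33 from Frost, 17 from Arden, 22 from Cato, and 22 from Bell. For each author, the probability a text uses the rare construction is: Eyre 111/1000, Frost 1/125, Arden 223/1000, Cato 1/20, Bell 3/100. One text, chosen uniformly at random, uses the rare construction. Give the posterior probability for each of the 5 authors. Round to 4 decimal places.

Eyre 0.1028, Frost 0.0407, Arden 0.5849, Cato 0.1697, Bell 0.1018

Unnormalized posteriors (prior × likelihood):
  Eyre: 0.06 × 0.111 = 0.00666
  Frost: 0.33 × 0.008 = 0.00264
  Arden: 0.17 × 0.223 = 0.03791
  Cato: 0.22 × 0.05 = 0.011
  Bell: 0.22 × 0.03 = 0.0066
Normalizing constant = 0.06481.
P(Eyre | rare-form) = 0.00666/0.06481 ≈ 0.1028
P(Frost | rare-form) = 0.00264/0.06481 ≈ 0.0407
P(Arden | rare-form) = 0.03791/0.06481 ≈ 0.5849
P(Cato | rare-form) = 0.011/0.06481 ≈ 0.1697
P(Bell | rare-form) = 0.0066/0.06481 ≈ 0.1018
(Check: 0.1028+0.0407+0.5849+0.1697+0.1018 = 0.9999.)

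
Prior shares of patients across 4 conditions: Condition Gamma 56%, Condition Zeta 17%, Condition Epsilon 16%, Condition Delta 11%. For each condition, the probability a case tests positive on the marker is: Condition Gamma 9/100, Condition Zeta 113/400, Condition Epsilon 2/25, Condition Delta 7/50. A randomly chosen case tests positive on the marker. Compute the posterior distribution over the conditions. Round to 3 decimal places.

Condition Gamma 0.398, Condition Zeta 0.379, Condition Epsilon 0.101, Condition Delta 0.122

By Bayes' rule, posterior ∝ prior × likelihood:
  Condition Gamma: 0.56 × 0.09 = 0.0504
  Condition Zeta: 0.17 × 0.2825 = 0.048025
  Condition Epsilon: 0.16 × 0.08 = 0.0128
  Condition Delta: 0.11 × 0.14 = 0.0154
Sum = 0.126625.
P(Condition Gamma | marker-positive) = 0.0504/0.126625 ≈ 0.398
P(Condition Zeta | marker-positive) = 0.048025/0.126625 ≈ 0.379
P(Condition Epsilon | marker-positive) = 0.0128/0.126625 ≈ 0.101
P(Condition Delta | marker-positive) = 0.0154/0.126625 ≈ 0.122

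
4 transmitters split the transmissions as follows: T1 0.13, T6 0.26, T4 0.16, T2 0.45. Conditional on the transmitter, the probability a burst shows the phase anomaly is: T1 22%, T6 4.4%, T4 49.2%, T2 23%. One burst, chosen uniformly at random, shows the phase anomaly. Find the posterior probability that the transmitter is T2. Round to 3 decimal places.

Prior × likelihood for each hypothesis:
  T1: 0.13 × 0.22 = 0.0286
  T6: 0.26 × 0.044 = 0.01144
  T4: 0.16 × 0.492 = 0.07872
  T2: 0.45 × 0.23 = 0.1035
Total = 0.22226.
P(T2 | evidence) = 0.1035 / 0.22226 ≈ 0.466.

0.466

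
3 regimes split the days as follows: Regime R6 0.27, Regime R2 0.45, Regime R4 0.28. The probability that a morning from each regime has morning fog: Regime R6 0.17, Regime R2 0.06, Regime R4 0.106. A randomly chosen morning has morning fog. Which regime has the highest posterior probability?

Compute prior × likelihood for every hypothesis:
  Regime R6: 0.27 × 0.17 = 0.0459
  Regime R2: 0.45 × 0.06 = 0.027
  Regime R4: 0.28 × 0.106 = 0.02968
Normalizing constant = 0.10258.
Largest term belongs to Regime R6, so Regime R6 is most probable.

Regime R6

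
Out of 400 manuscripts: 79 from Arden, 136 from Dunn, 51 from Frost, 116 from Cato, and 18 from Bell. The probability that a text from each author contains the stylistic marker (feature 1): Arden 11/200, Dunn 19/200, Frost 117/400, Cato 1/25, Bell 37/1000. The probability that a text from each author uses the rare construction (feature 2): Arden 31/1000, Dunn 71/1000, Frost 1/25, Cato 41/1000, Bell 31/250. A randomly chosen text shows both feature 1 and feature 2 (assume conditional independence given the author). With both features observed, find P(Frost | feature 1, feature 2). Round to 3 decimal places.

Prior × likelihood for each hypothesis:
  Arden: 0.1975 × 0.055 × 0.031 = 0.0003367375
  Dunn: 0.34 × 0.095 × 0.071 = 0.0022933
  Frost: 0.1275 × 0.2925 × 0.04 = 0.00149175
  Cato: 0.29 × 0.04 × 0.041 = 0.0004756
  Bell: 0.045 × 0.037 × 0.124 = 0.00020646
Total = 0.0048038475.
P(Frost | evidence) = 0.00149175 / 0.0048038475 ≈ 0.311.

0.311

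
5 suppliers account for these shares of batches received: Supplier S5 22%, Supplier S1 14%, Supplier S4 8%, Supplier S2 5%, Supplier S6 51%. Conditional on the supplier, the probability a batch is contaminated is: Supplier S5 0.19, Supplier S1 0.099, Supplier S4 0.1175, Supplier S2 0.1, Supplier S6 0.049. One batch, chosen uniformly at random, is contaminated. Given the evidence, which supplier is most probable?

By Bayes' rule, posterior ∝ prior × likelihood:
  Supplier S5: 0.22 × 0.19 = 0.0418
  Supplier S1: 0.14 × 0.099 = 0.01386
  Supplier S4: 0.08 × 0.1175 = 0.0094
  Supplier S2: 0.05 × 0.1 = 0.005
  Supplier S6: 0.51 × 0.049 = 0.02499
Total = 0.09505.
Largest term belongs to Supplier S5, so Supplier S5 is most probable.

Supplier S5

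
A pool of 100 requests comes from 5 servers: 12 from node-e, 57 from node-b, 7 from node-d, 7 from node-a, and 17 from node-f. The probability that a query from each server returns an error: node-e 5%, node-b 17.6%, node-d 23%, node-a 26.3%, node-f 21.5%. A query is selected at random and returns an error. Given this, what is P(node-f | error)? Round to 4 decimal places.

0.2061

Compute prior × likelihood for every hypothesis:
  node-e: 0.12 × 0.05 = 0.006
  node-b: 0.57 × 0.176 = 0.10032
  node-d: 0.07 × 0.23 = 0.0161
  node-a: 0.07 × 0.263 = 0.01841
  node-f: 0.17 × 0.215 = 0.03655
Total = 0.17738.
P(node-f | evidence) = 0.03655 / 0.17738 ≈ 0.2061.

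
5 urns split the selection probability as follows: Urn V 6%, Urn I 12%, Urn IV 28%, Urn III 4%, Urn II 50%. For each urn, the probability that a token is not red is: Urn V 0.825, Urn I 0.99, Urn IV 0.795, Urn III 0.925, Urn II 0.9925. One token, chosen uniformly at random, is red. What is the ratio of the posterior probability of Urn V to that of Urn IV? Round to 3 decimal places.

0.183

Taking complements, P(red | each) = Urn V 0.175, Urn I 0.01, Urn IV 0.205, Urn III 0.075, Urn II 0.0075.
Unnormalized posteriors (prior × likelihood):
  Urn V: 0.06 × 0.175 = 0.0105
  Urn I: 0.12 × 0.01 = 0.0012
  Urn IV: 0.28 × 0.205 = 0.0574
  Urn III: 0.04 × 0.075 = 0.003
  Urn II: 0.5 × 0.0075 = 0.00375
Sum = 0.07585.
The ratio is 0.0105 / 0.0574 (the normalizer cancels) = 0.183.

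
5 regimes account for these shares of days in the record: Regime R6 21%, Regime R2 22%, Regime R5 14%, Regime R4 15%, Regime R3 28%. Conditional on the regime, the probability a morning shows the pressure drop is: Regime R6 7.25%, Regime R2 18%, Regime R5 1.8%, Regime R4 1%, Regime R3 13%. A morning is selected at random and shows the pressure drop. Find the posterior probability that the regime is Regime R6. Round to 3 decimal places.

By Bayes' rule, posterior ∝ prior × likelihood:
  Regime R6: 0.21 × 0.0725 = 0.015225
  Regime R2: 0.22 × 0.18 = 0.0396
  Regime R5: 0.14 × 0.018 = 0.00252
  Regime R4: 0.15 × 0.01 = 0.0015
  Regime R3: 0.28 × 0.13 = 0.0364
Total = 0.095245.
P(Regime R6 | evidence) = 0.015225 / 0.095245 ≈ 0.160.

0.160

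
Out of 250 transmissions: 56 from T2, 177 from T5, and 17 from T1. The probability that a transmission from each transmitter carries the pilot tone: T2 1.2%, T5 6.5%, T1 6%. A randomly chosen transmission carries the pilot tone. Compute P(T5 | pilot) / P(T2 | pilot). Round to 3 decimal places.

By Bayes' rule, posterior ∝ prior × likelihood:
  T2: 0.224 × 0.012 = 0.002688
  T5: 0.708 × 0.065 = 0.04602
  T1: 0.068 × 0.06 = 0.00408
Sum = 0.052788.
The ratio is 0.04602 / 0.002688 (the normalizer cancels) = 17.121.

17.121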